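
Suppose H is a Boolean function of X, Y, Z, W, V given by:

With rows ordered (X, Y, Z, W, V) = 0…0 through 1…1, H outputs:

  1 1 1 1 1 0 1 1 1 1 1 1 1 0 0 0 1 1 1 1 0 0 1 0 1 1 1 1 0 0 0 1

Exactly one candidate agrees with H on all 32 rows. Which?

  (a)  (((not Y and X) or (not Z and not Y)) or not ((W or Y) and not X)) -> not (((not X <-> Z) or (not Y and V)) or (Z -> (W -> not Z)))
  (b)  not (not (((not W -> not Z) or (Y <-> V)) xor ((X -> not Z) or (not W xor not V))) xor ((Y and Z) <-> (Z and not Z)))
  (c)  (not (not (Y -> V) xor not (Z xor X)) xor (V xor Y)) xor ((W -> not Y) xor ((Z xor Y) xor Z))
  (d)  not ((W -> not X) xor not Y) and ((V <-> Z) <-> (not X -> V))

b

(a) disagrees with H on (0,0,0,0,0) (formula → 0, table → 1); rule it out.
(c) disagrees with H on (0,0,0,0,1) (formula → 0, table → 1); rule it out.
(d) disagrees with H on (0,0,0,0,0) (formula → 0, table → 1); rule it out.
Only (b) survives; checking it on all 32 rows confirms it matches H.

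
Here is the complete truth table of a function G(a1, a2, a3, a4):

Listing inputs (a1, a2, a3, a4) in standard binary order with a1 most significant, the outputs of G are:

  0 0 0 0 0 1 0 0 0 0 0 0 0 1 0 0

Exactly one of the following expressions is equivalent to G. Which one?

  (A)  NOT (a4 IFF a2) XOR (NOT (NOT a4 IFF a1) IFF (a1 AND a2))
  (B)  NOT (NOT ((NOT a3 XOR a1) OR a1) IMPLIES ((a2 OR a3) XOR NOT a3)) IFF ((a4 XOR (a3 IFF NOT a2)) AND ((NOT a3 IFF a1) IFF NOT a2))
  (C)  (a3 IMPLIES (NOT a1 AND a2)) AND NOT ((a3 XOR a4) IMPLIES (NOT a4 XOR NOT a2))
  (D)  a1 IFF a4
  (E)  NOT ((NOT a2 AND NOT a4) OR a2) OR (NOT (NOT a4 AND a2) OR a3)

(A) fails at (0,1,0,0): the formula yields 1, G is 0.
(B) fails at (0,0,0,0): the formula yields 1, G is 0.
(D) fails at (0,0,0,0): the formula yields 1, G is 0.
(E) fails at (0,0,0,0): the formula yields 1, G is 0.
Only (C) survives; checking it on all 16 rows confirms it matches G.

C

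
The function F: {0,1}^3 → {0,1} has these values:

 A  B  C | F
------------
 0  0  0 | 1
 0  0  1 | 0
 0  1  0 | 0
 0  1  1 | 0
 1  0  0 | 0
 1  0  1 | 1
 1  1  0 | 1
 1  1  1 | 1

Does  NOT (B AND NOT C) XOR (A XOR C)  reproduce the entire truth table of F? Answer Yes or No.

Yes

Evaluate NOT (B AND NOT C) XOR (A XOR C) on each row and compare to F:
  A=0, B=0, C=0: formula gives 1, F = 1 ✓
  A=0, B=0, C=1: formula gives 0, F = 0 ✓
  A=0, B=1, C=0: formula gives 0, F = 0 ✓
  A=0, B=1, C=1: formula gives 0, F = 0 ✓
  A=1, B=0, C=0: formula gives 0, F = 0 ✓
  …and likewise for the remaining 3 rows.
Every row agrees, so the formula is equivalent.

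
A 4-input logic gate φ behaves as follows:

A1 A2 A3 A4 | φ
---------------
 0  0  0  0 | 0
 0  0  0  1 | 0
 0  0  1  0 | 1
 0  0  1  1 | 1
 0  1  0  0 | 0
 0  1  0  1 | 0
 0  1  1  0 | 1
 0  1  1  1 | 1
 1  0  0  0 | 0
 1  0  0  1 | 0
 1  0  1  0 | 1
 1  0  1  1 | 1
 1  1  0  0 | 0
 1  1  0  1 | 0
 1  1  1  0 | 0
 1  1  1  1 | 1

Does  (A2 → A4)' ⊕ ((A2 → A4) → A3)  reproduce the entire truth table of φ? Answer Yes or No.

No

Check the formula against φ row by row:
  A1=0, A2=0, A3=0, A4=0: formula gives 0, φ = 0 ✓
  A1=0, A2=0, A3=0, A4=1: formula gives 0, φ = 0 ✓
  A1=0, A2=0, A3=1, A4=0: formula gives 1, φ = 1 ✓
  A1=0, A2=0, A3=1, A4=1: formula gives 1, φ = 1 ✓
  …
  A1=0, A2=1, A3=1, A4=0: formula gives 0, but φ = 1 ✗
Since they disagree at (0,1,1,0), the expression is not a correct formula for φ.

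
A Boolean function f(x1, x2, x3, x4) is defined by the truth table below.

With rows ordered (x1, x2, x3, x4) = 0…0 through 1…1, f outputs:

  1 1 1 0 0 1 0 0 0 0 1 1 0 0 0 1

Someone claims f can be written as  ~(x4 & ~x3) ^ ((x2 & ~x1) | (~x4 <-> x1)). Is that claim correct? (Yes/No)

No

Check the formula against f row by row:
  x1=0, x2=0, x3=0, x4=0: formula gives 1, f = 1 ✓
  x1=0, x2=0, x3=0, x4=1: formula gives 1, f = 1 ✓
  x1=0, x2=0, x3=1, x4=0: formula gives 1, f = 1 ✓
  x1=0, x2=0, x3=1, x4=1: formula gives 0, f = 0 ✓
  …
  x1=1, x2=0, x3=1, x4=0: formula gives 0, but f = 1 ✗
Since they disagree at (1,0,1,0), the expression is not a correct formula for f.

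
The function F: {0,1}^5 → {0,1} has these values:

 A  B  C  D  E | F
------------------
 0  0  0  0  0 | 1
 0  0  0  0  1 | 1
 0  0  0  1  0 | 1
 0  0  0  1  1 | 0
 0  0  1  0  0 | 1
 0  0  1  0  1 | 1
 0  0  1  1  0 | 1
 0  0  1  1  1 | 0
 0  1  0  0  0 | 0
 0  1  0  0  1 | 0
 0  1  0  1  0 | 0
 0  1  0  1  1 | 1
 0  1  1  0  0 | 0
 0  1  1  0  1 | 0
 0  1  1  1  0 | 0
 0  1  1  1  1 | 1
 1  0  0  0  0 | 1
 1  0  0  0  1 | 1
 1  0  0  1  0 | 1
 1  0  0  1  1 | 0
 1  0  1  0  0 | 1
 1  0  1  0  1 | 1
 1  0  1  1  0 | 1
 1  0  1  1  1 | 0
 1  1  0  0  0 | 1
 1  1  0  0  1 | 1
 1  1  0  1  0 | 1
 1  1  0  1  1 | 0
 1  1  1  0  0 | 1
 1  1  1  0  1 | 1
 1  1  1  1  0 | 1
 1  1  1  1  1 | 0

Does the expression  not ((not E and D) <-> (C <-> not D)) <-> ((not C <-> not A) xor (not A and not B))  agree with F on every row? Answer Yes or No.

Check the formula against F row by row:
  A=0, B=0, C=0, D=0, E=0: formula gives 1, F = 1 ✓
  A=0, B=0, C=0, D=0, E=1: formula gives 1, F = 1 ✓
  A=0, B=0, C=0, D=1, E=0: formula gives 1, F = 1 ✓
  A=0, B=0, C=0, D=1, E=1: formula gives 0, F = 0 ✓
  …and likewise for the remaining 28 rows.
Every row agrees, so the formula is equivalent.

Yes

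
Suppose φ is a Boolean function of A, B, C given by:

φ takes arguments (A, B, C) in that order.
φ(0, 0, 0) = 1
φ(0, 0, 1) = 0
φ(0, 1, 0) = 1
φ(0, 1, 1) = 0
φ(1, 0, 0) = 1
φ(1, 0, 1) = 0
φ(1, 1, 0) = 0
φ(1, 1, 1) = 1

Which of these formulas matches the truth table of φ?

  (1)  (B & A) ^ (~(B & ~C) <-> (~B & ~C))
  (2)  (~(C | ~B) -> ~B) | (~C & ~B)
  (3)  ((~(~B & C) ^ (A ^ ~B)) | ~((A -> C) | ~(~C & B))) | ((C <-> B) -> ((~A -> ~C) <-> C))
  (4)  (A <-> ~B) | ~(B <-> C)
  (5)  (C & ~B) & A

1

(2): at (0,0,1) it gives 1, but φ = 0 — eliminated.
(3): at (0,0,0) it gives 0, but φ = 1 — eliminated.
(4): at (0,0,0) it gives 0, but φ = 1 — eliminated.
(5): at (0,0,0) it gives 0, but φ = 1 — eliminated.
That leaves (1). Evaluating it on every row reproduces the table of φ exactly.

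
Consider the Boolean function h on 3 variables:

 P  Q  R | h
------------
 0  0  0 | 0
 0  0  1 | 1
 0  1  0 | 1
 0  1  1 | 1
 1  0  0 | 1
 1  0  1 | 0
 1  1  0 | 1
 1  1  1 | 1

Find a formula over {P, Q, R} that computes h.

h(P, Q, R) = NOT (((NOT P AND NOT Q) AND NOT R) OR ((P AND NOT Q) AND R))

The 0-rows are (0,0,0), (1,0,1). Take each as a conjunction (¬P·¬Q·¬R, P·¬Q·R), form their disjunction, and complement — that gives a formula that is 1 everywhere h is.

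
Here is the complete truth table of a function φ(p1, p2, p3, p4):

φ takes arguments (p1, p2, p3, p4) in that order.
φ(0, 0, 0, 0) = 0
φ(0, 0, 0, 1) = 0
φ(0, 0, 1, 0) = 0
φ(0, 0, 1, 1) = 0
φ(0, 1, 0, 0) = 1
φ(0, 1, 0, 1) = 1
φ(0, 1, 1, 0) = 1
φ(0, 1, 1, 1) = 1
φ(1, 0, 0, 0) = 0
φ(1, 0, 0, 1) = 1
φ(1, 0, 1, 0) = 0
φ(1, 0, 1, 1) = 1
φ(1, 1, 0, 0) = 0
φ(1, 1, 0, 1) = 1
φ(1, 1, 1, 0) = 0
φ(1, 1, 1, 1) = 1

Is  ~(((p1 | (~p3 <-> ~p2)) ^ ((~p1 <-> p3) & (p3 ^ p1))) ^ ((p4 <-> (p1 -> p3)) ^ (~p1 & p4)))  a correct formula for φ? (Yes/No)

Evaluate ~(((p1 | (~p3 <-> ~p2)) ^ ((~p1 <-> p3) & (p3 ^ p1))) ^ ((p4 <-> (p1 -> p3)) ^ (~p1 & p4))) on each row and compare to φ:
  p1=0, p2=0, p3=0, p4=0: formula gives 0, φ = 0 ✓
  p1=0, p2=0, p3=0, p4=1: formula gives 0, φ = 0 ✓
  p1=0, p2=0, p3=1, p4=0: formula gives 0, φ = 0 ✓
  p1=0, p2=0, p3=1, p4=1: formula gives 0, φ = 0 ✓
  … (the remaining 12 rows also agree.)
All 16 rows match — the expression computes φ exactly.

Yes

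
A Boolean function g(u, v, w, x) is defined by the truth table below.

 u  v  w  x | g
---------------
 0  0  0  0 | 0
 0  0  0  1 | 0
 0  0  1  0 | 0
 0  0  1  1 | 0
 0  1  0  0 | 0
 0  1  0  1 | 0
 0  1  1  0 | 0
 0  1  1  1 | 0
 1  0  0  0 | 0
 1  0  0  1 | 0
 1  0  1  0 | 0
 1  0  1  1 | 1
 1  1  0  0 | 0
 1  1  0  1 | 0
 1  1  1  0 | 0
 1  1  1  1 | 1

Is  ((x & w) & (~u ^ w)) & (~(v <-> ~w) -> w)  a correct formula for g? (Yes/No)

Check the formula against g row by row:
  u=0, v=0, w=0, x=0: formula gives 0, g = 0 ✓
  u=0, v=0, w=0, x=1: formula gives 0, g = 0 ✓
  u=0, v=0, w=1, x=0: formula gives 0, g = 0 ✓
  u=0, v=0, w=1, x=1: formula gives 0, g = 0 ✓
  …and likewise for the remaining 12 rows.
Every row agrees, so the formula is equivalent.

Yes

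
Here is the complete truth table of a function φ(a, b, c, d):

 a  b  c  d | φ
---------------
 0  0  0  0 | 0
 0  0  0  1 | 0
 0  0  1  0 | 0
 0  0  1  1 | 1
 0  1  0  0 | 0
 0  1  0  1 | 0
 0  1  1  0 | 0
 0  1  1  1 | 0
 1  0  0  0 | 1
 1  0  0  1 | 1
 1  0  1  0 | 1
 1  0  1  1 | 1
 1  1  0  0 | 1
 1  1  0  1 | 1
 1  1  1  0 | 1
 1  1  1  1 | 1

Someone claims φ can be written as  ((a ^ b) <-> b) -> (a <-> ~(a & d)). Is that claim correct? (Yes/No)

Check the formula against φ row by row:
  a=0, b=0, c=0, d=0: formula gives 0, φ = 0 ✓
  a=0, b=0, c=0, d=1: formula gives 0, φ = 0 ✓
  a=0, b=0, c=1, d=0: formula gives 0, φ = 0 ✓
  a=0, b=0, c=1, d=1: formula gives 0, but φ = 1 ✗
A single disagreement suffices: at (0,0,1,1) they differ, so the formula does not compute φ.

No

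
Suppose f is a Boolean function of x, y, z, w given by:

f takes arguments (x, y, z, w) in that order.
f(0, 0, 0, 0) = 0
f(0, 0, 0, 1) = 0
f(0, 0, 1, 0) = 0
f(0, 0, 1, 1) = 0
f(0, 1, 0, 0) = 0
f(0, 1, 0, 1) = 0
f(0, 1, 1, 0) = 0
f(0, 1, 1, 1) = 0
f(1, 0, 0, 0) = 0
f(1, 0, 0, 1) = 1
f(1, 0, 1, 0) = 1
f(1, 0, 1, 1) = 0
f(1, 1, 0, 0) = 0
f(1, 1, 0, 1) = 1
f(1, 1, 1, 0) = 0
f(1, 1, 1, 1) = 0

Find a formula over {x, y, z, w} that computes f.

f(x, y, z, w) = ((((x and not y) and not z) and w) or (((x and not y) and z) and not w)) or (((x and y) and not z) and w)

The 1-rows are (1,0,0,1), (1,0,1,0), (1,1,0,1). Each contributes one minterm — x·¬y·¬z·w; x·¬y·z·¬w; x·y·¬z·w — and their disjunction is a sum-of-products form of f.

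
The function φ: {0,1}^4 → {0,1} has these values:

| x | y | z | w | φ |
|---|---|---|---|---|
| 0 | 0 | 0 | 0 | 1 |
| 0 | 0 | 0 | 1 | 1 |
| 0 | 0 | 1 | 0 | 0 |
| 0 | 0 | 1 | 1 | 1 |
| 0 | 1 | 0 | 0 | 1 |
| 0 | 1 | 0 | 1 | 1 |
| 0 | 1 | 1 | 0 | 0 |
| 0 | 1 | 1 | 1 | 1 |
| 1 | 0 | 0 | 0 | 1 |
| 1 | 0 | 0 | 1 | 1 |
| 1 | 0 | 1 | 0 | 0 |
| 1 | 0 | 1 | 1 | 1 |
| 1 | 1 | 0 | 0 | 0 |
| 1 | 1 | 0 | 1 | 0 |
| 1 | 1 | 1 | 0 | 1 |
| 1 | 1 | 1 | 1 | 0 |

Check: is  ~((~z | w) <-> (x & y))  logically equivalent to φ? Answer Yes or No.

Yes

Evaluate ~((~z | w) <-> (x & y)) on each row and compare to φ:
  x=0, y=0, z=0, w=0: formula gives 1, φ = 1 ✓
  x=0, y=0, z=0, w=1: formula gives 1, φ = 1 ✓
  x=0, y=0, z=1, w=0: formula gives 0, φ = 0 ✓
  x=0, y=0, z=1, w=1: formula gives 1, φ = 1 ✓
  … (the remaining 12 rows also agree.)
All 16 rows match — the expression computes φ exactly.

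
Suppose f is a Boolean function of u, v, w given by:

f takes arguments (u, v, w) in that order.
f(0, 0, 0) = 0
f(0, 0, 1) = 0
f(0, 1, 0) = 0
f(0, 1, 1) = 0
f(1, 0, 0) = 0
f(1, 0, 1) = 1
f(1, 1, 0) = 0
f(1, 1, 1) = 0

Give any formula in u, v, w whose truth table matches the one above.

Only row (1,0,1) gives 1. That row's minterm u·¬v·w is f directly.

f(u, v, w) = (u ∧ ¬v) ∧ w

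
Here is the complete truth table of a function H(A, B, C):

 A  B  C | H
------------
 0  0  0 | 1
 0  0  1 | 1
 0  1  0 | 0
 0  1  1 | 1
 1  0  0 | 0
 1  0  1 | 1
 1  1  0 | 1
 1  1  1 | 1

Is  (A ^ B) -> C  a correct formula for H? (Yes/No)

Evaluate (A ^ B) -> C on each row and compare to H:
  A=0, B=0, C=0: formula gives 1, H = 1 ✓
  A=0, B=0, C=1: formula gives 1, H = 1 ✓
  A=0, B=1, C=0: formula gives 0, H = 0 ✓
  A=0, B=1, C=1: formula gives 1, H = 1 ✓
  A=1, B=0, C=0: formula gives 0, H = 0 ✓
  …and likewise for the remaining 3 rows.
No disagreement on any input; they are logically equivalent.

Yes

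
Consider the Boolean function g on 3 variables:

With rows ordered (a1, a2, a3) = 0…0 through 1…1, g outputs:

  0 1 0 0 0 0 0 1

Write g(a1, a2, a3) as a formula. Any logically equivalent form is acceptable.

The 1-rows are (0,0,1), (1,1,1). Each contributes one minterm — ¬a1·¬a2·a3; a1·a2·a3 — and their disjunction is a sum-of-products form of g.

g(a1, a2, a3) = ((not a1 and not a2) and a3) or ((a1 and a2) and a3)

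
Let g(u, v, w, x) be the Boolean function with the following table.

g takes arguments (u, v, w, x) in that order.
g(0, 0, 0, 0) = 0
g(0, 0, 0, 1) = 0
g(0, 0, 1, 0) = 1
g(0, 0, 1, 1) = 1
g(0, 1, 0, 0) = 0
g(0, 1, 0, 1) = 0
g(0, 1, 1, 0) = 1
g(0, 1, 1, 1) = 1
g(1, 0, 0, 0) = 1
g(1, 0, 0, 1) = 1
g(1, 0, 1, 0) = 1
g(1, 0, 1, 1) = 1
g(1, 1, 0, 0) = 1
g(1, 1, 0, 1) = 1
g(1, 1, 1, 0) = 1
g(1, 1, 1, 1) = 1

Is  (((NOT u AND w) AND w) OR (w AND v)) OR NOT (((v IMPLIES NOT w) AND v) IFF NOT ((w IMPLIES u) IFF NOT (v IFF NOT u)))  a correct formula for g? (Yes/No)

Evaluate (((NOT u AND w) AND w) OR (w AND v)) OR NOT (((v IMPLIES NOT w) AND v) IFF NOT ((w IMPLIES u) IFF NOT (v IFF NOT u))) on each row and compare to g:
  u=0, v=0, w=0, x=0: formula gives 0, g = 0 ✓
  u=0, v=0, w=0, x=1: formula gives 0, g = 0 ✓
  u=0, v=0, w=1, x=0: formula gives 1, g = 1 ✓
  u=0, v=0, w=1, x=1: formula gives 1, g = 1 ✓
  …and likewise for the remaining 12 rows.
Every row agrees, so the formula is equivalent.

Yes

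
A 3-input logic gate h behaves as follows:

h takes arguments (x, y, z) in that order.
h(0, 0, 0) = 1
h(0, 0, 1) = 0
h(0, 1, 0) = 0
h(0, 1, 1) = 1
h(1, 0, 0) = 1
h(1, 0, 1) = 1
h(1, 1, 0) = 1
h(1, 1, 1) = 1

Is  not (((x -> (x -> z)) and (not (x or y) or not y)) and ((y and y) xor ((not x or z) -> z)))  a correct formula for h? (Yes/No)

Check the formula against h row by row:
  x=0, y=0, z=0: formula gives 1, h = 1 ✓
  x=0, y=0, z=1: formula gives 0, h = 0 ✓
  x=0, y=1, z=0: formula gives 1, but h = 0 ✗
A single disagreement suffices: at (0,1,0) they differ, so the formula does not compute h.

No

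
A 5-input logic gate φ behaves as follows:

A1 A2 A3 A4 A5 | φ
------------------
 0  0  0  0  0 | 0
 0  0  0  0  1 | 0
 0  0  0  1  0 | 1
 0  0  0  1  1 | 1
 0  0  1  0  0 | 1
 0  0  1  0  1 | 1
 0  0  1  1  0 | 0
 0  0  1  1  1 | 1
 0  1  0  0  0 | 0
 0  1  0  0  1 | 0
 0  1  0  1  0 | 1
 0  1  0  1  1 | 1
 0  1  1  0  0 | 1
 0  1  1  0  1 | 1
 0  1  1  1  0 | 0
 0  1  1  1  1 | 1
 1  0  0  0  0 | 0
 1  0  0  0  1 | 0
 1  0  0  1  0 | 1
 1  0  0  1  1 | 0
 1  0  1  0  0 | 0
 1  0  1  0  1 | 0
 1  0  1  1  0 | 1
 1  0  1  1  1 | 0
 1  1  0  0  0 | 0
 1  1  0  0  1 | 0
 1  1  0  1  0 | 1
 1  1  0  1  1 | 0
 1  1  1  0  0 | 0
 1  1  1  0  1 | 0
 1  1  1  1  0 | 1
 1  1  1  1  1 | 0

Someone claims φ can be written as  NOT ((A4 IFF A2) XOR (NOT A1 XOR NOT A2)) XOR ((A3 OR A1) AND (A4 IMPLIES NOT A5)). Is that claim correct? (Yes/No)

Evaluate NOT ((A4 IFF A2) XOR (NOT A1 XOR NOT A2)) XOR ((A3 OR A1) AND (A4 IMPLIES NOT A5)) on each row and compare to φ:
  A1=0, A2=0, A3=0, A4=0, A5=0: formula gives 0, φ = 0 ✓
  A1=0, A2=0, A3=0, A4=0, A5=1: formula gives 0, φ = 0 ✓
  A1=0, A2=0, A3=0, A4=1, A5=0: formula gives 1, φ = 1 ✓
  A1=0, A2=0, A3=0, A4=1, A5=1: formula gives 1, φ = 1 ✓
  …and likewise for the remaining 28 rows.
Every row agrees, so the formula is equivalent.

Yes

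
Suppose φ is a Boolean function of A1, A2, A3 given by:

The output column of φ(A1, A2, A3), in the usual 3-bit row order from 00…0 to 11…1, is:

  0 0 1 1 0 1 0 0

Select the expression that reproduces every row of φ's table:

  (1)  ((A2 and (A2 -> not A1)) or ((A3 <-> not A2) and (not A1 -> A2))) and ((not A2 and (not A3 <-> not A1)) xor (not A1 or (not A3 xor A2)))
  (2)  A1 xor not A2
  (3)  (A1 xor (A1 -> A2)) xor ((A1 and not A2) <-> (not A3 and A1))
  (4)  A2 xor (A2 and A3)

(2): at (0,0,0) it gives 1, but φ = 0 — eliminated.
(3): at (0,1,0) it gives 0, but φ = 1 — eliminated.
(4): at (0,1,1) it gives 0, but φ = 1 — eliminated.
(1) is the remaining candidate, and it agrees with φ on all 8 inputs.

1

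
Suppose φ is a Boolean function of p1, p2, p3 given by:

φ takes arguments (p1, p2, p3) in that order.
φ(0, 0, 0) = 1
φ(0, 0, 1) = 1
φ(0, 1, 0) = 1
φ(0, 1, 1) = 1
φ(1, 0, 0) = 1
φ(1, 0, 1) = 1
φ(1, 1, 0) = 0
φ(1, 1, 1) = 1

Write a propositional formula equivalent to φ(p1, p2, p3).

φ is 0 on exactly one input, (1,1,0), whose minterm is p1·p2·¬p3. So φ is the negation of that single conjunction.

φ(p1, p2, p3) = ~((p1 & p2) & ~p3)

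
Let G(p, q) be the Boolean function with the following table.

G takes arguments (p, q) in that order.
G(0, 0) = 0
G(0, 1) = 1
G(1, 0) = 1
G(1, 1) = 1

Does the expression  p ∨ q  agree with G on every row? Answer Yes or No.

Yes

Check the formula against G row by row:
  p=0, q=0: formula gives 0, G = 0 ✓
  p=0, q=1: formula gives 1, G = 1 ✓
  p=1, q=0: formula gives 1, G = 1 ✓
  p=1, q=1: formula gives 1, G = 1 ✓
Every row agrees, so the formula is equivalent.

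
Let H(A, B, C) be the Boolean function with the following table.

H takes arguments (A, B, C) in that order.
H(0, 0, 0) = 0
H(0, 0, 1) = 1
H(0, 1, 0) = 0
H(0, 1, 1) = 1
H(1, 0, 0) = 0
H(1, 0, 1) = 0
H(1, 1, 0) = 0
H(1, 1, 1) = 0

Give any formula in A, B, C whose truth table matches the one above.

H(A, B, C) = ((not A and not B) and C) or ((not A and B) and C)

Collect the rows where H=1 — (0,0,1), (0,1,1) — and write one minterm per row: ¬A·¬B·C, ¬A·B·C. Their union (logical OR) reproduces the table exactly.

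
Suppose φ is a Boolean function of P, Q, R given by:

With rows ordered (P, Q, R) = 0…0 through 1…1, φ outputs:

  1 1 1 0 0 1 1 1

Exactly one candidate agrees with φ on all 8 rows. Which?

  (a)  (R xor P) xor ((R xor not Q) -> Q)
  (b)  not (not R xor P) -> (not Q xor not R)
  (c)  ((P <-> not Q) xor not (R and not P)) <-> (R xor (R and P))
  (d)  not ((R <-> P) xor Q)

(a) fails at (0,0,0): the formula yields 0, φ is 1.
(c) fails at (0,0,0): the formula yields 0, φ is 1.
(d) fails at (0,0,0): the formula yields 0, φ is 1.
That leaves (b). Evaluating it on every row reproduces the table of φ exactly.

b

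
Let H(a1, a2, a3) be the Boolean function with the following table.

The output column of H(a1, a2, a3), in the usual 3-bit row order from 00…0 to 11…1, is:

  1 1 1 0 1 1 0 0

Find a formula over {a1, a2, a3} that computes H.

H(a1, a2, a3) = ¬((((¬a1 ∧ a2) ∧ a3) ∨ ((a1 ∧ a2) ∧ ¬a3)) ∨ ((a1 ∧ a2) ∧ a3))

There are just 3 zero rows: (0,1,1), (1,1,0), (1,1,1). Their minterms are ¬a1·a2·a3, a1·a2·¬a3, a1·a2·a3; the OR of those covers precisely the 0-outputs, and negating it yields H.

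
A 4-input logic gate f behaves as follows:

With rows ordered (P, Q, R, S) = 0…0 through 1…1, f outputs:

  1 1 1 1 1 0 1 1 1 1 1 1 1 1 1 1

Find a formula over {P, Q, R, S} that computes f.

Only row (0,1,0,1) gives 0. So f is 1 everywhere except there — the complement of the minterm ¬P·Q·¬R·S.

f(P, Q, R, S) = NOT (((NOT P AND Q) AND NOT R) AND S)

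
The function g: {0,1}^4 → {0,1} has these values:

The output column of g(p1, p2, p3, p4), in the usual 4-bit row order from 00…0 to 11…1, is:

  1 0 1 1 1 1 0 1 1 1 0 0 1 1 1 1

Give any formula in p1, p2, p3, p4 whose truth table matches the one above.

g(p1, p2, p3, p4) = ~((((((~p1 & ~p2) & ~p3) & p4) | (((~p1 & p2) & p3) & ~p4)) | (((p1 & ~p2) & p3) & ~p4)) | (((p1 & ~p2) & p3) & p4))

The 0-rows are (0,0,0,1), (0,1,1,0), (1,0,1,0), (1,0,1,1). Take each as a conjunction (¬p1·¬p2·¬p3·p4, ¬p1·p2·p3·¬p4, p1·¬p2·p3·¬p4, p1·¬p2·p3·p4), form their disjunction, and complement — that gives a formula that is 1 everywhere g is.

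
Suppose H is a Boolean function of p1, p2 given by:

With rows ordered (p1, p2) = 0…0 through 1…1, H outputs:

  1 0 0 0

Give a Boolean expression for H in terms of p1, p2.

The output is 1 only when every input is 0 — NOR of all inputs.

H(p1, p2) = NOT (p1 OR p2)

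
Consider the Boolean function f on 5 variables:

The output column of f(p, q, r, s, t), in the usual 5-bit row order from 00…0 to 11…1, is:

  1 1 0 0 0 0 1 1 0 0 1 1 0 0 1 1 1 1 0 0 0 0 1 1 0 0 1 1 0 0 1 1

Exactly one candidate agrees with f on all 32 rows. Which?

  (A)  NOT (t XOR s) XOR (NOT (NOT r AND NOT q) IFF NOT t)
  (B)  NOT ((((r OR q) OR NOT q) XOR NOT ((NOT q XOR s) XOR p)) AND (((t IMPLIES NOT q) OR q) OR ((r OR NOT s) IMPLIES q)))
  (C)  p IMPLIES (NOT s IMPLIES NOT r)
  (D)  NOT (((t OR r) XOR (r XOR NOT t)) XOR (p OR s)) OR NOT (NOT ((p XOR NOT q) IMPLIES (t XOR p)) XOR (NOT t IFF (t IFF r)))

(B) fails at (0,0,0,0,0): the formula yields 0, f is 1.
(C) fails at (0,0,0,1,0): the formula yields 1, f is 0.
(D) fails at (0,0,0,0,1): the formula yields 0, f is 1.
Only (A) survives; checking it on all 32 rows confirms it matches f.

A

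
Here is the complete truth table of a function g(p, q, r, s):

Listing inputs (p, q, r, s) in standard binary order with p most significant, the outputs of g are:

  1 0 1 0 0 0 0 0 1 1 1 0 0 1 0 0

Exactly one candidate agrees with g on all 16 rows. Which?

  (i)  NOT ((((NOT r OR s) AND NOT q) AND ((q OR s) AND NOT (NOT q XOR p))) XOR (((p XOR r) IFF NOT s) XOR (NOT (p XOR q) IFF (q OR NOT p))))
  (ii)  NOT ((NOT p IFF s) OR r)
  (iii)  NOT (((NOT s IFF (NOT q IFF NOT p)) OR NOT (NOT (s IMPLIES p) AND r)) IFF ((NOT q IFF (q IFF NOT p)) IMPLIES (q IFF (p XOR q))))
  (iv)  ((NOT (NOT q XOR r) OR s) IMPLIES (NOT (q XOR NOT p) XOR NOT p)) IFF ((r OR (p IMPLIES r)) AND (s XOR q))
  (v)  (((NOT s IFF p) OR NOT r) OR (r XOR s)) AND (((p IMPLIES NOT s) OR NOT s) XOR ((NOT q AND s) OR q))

(i) disagrees with g on (0,0,0,0) (formula → 0, table → 1); rule it out.
(ii) disagrees with g on (0,0,1,0) (formula → 0, table → 1); rule it out.
(iii) disagrees with g on (0,0,0,0) (formula → 0, table → 1); rule it out.
(iv) disagrees with g on (0,0,0,0) (formula → 0, table → 1); rule it out.
Only (v) survives; checking it on all 16 rows confirms it matches g.

v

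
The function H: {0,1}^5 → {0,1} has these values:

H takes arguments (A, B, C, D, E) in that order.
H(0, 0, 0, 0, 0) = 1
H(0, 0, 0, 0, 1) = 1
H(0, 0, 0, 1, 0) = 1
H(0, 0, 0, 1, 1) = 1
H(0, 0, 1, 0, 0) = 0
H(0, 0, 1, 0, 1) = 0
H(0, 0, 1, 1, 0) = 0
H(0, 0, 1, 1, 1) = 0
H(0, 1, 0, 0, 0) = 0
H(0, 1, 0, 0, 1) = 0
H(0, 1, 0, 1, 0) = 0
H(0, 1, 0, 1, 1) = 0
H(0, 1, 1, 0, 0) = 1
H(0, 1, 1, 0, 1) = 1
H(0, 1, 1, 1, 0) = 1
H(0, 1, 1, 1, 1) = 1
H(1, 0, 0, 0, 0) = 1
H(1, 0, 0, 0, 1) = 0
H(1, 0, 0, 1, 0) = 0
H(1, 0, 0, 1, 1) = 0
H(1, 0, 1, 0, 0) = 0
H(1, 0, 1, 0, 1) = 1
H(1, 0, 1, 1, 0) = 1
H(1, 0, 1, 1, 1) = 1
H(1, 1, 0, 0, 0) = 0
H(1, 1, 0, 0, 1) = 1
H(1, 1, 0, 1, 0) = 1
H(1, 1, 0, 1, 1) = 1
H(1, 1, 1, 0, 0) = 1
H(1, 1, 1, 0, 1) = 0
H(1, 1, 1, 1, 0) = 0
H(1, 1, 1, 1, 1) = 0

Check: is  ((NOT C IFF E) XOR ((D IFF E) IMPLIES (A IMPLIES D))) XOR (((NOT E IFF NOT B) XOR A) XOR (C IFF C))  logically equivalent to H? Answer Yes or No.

Yes

Evaluate ((NOT C IFF E) XOR ((D IFF E) IMPLIES (A IMPLIES D))) XOR (((NOT E IFF NOT B) XOR A) XOR (C IFF C)) on each row and compare to H:
  A=0, B=0, C=0, D=0, E=0: formula gives 1, H = 1 ✓
  A=0, B=0, C=0, D=0, E=1: formula gives 1, H = 1 ✓
  A=0, B=0, C=0, D=1, E=0: formula gives 1, H = 1 ✓
  A=0, B=0, C=0, D=1, E=1: formula gives 1, H = 1 ✓
  …and likewise for the remaining 28 rows.
Every row agrees, so the formula is equivalent.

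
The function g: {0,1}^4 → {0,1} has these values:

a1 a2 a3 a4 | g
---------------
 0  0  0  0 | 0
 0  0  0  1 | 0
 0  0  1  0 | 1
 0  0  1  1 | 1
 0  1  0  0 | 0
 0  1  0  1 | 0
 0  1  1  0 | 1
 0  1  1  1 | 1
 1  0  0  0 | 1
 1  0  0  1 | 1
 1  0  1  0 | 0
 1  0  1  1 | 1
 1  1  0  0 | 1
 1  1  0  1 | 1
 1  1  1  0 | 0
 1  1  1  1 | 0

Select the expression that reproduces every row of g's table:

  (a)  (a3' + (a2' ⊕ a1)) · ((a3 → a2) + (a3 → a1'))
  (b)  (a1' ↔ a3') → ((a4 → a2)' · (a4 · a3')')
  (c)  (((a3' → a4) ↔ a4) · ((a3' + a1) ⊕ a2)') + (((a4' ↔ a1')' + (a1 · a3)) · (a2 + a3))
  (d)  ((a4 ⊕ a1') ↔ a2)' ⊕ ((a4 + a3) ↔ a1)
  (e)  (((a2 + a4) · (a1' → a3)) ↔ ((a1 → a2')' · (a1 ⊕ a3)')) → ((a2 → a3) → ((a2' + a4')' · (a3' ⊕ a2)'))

(a) fails at (0,0,0,0): the formula yields 1, g is 0.
(c) fails at (0,0,1,0): the formula yields 0, g is 1.
(d) fails at (0,0,1,1): the formula yields 0, g is 1.
(e) fails at (0,0,1,0): the formula yields 0, g is 1.
(b) is the remaining candidate, and it agrees with g on all 16 inputs.

b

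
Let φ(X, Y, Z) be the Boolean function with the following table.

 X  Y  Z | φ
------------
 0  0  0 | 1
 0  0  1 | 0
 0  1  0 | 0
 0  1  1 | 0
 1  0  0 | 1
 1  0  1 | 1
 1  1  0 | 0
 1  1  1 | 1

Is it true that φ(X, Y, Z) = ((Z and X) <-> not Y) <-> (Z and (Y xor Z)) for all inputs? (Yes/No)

Yes

Test each input against both φ and the formula:
  X=0, Y=0, Z=0: formula gives 1, φ = 1 ✓
  X=0, Y=0, Z=1: formula gives 0, φ = 0 ✓
  X=0, Y=1, Z=0: formula gives 0, φ = 0 ✓
  X=0, Y=1, Z=1: formula gives 0, φ = 0 ✓
  X=1, Y=0, Z=0: formula gives 1, φ = 1 ✓
  … (the remaining 3 rows also agree.)
Every row agrees, so the formula is equivalent.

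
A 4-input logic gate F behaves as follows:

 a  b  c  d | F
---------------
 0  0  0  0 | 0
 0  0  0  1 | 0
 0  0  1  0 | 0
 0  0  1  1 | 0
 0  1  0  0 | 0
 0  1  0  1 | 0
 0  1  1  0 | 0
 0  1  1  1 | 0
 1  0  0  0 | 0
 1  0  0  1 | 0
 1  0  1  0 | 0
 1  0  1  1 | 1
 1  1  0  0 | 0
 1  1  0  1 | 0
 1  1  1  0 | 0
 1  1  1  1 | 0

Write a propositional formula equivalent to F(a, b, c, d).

F is 1 on exactly one input, (1,0,1,1), whose minterm is a·¬b·c·d. So F is just that conjunction.

F(a, b, c, d) = ((a and not b) and c) and d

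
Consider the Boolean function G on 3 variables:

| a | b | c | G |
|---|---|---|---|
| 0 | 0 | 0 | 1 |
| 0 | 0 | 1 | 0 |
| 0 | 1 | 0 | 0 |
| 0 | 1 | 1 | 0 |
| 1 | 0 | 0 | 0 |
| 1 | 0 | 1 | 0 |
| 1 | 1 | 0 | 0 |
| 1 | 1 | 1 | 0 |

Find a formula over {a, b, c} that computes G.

G(a, b, c) = ¬((a ∨ b) ∨ c)

The output is 1 only when every input is 0 — NOR of all inputs.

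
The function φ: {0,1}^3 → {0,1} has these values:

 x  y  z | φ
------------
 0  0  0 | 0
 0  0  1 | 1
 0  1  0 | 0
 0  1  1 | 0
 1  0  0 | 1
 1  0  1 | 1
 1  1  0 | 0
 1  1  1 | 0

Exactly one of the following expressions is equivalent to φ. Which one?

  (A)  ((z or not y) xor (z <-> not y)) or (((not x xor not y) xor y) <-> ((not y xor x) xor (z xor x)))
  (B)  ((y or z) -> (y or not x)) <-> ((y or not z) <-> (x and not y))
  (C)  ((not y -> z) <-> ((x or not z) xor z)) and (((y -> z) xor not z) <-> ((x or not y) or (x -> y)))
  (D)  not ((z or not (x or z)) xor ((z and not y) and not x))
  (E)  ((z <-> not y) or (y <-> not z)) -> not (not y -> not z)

B

(A): at (0,0,0) it gives 1, but φ = 0 — eliminated.
(C): at (0,1,0) it gives 1, but φ = 0 — eliminated.
(D): at (1,0,1) it gives 0, but φ = 1 — eliminated.
(E): at (0,0,0) it gives 1, but φ = 0 — eliminated.
That leaves (B). Evaluating it on every row reproduces the table of φ exactly.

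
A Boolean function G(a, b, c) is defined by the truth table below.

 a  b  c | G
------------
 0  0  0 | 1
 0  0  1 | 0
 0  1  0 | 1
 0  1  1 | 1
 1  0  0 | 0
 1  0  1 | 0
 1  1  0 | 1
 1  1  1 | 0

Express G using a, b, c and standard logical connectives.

Collect the rows where G=1 — (0,0,0), (0,1,0), (0,1,1), (1,1,0) — and write one minterm per row: ¬a·¬b·¬c, ¬a·b·¬c, ¬a·b·c, a·b·¬c. Their union (logical OR) reproduces the table exactly.

G(a, b, c) = ((((~a & ~b) & ~c) | ((~a & b) & ~c)) | ((~a & b) & c)) | ((a & b) & ~c)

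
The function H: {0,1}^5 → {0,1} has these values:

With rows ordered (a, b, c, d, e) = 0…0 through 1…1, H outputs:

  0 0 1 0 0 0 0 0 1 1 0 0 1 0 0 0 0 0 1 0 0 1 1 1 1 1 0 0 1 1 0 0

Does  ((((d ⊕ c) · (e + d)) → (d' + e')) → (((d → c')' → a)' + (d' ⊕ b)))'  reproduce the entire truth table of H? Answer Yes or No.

No

Check the formula against H row by row:
  a=0, b=0, c=0, d=0, e=0: formula gives 0, H = 0 ✓
  a=0, b=0, c=0, d=0, e=1: formula gives 0, H = 0 ✓
  a=0, b=0, c=0, d=1, e=0: formula gives 1, H = 1 ✓
  a=0, b=0, c=0, d=1, e=1: formula gives 0, H = 0 ✓
  …
  a=0, b=1, c=1, d=0, e=1: formula gives 1, but H = 0 ✗
Since they disagree at (0,1,1,0,1), the expression is not a correct formula for H.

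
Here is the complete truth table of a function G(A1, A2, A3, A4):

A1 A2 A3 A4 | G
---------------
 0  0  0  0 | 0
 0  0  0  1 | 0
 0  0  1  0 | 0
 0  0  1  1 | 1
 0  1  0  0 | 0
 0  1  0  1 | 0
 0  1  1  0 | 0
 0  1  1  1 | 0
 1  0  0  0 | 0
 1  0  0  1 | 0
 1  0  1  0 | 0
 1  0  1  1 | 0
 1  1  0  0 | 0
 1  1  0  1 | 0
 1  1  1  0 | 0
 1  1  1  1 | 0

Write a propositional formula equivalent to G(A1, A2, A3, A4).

Only row (0,0,1,1) gives 1. That row's minterm ¬A1·¬A2·A3·A4 is G directly.

G(A1, A2, A3, A4) = ((not A1 and not A2) and A3) and A4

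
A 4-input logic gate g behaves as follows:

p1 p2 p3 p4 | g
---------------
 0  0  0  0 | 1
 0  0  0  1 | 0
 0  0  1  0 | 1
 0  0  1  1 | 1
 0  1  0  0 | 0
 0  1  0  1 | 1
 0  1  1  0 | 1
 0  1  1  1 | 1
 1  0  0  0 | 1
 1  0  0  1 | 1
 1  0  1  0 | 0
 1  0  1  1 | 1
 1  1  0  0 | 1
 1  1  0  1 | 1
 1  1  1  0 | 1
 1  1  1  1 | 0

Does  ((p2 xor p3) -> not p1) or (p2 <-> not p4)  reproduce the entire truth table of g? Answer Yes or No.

Check the formula against g row by row:
  p1=0, p2=0, p3=0, p4=0: formula gives 1, g = 1 ✓
  p1=0, p2=0, p3=0, p4=1: formula gives 1, but g = 0 ✗
A single disagreement suffices: at (0,0,0,1) they differ, so the formula does not compute g.

No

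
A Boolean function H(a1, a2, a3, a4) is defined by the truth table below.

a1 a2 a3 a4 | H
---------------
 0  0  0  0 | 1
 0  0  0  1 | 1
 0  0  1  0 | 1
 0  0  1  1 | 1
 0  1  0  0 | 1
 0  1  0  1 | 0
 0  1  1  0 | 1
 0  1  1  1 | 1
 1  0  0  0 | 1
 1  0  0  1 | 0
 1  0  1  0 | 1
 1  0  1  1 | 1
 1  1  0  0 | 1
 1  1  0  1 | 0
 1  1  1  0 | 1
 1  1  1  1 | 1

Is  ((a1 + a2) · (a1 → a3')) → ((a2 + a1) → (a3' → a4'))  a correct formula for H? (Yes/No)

Yes

Evaluate ((a1 + a2) · (a1 → a3')) → ((a2 + a1) → (a3' → a4')) on each row and compare to H:
  a1=0, a2=0, a3=0, a4=0: formula gives 1, H = 1 ✓
  a1=0, a2=0, a3=0, a4=1: formula gives 1, H = 1 ✓
  a1=0, a2=0, a3=1, a4=0: formula gives 1, H = 1 ✓
  a1=0, a2=0, a3=1, a4=1: formula gives 1, H = 1 ✓
  …and likewise for the remaining 12 rows.
All 16 rows match — the expression computes H exactly.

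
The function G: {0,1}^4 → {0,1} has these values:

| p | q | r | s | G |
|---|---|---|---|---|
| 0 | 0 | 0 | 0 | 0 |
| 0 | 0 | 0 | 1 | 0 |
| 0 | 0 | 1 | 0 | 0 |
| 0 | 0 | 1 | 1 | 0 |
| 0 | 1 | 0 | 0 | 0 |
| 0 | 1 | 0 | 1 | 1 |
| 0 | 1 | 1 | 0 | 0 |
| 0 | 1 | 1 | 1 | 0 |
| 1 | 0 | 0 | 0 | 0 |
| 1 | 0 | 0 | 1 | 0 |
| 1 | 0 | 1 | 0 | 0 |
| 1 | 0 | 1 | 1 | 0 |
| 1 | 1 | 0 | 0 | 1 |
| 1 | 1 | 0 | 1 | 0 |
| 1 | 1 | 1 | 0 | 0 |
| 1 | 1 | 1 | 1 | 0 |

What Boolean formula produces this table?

G(p, q, r, s) = (((¬p ∧ q) ∧ ¬r) ∧ s) ∨ (((p ∧ q) ∧ ¬r) ∧ ¬s)

G=1 on 2 inputs: (0,1,0,1), (1,1,0,0). Reading each as a conjunction of literals (¬p·q·¬r·s, p·q·¬r·¬s) and taking the OR gives the canonical DNF.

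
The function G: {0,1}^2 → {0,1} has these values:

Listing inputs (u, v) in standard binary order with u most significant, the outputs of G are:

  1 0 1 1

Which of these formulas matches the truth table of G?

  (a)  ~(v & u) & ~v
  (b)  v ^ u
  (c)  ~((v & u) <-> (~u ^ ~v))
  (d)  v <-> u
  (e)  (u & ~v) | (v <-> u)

e

(a) fails at (1,1): the formula yields 0, G is 1.
(b) fails at (0,0): the formula yields 0, G is 1.
(c) fails at (0,0): the formula yields 0, G is 1.
(d) fails at (1,0): the formula yields 0, G is 1.
Only (e) survives; checking it on all 4 rows confirms it matches G.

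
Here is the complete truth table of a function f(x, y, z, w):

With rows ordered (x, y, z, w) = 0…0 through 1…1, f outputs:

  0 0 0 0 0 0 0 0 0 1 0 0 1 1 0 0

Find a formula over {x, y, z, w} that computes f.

Collect the rows where f=1 — (1,0,0,1), (1,1,0,0), (1,1,0,1) — and write one minterm per row: x·¬y·¬z·w, x·y·¬z·¬w, x·y·¬z·w. Their union (logical OR) reproduces the table exactly.

f(x, y, z, w) = ((((x AND NOT y) AND NOT z) AND w) OR (((x AND y) AND NOT z) AND NOT w)) OR (((x AND y) AND NOT z) AND w)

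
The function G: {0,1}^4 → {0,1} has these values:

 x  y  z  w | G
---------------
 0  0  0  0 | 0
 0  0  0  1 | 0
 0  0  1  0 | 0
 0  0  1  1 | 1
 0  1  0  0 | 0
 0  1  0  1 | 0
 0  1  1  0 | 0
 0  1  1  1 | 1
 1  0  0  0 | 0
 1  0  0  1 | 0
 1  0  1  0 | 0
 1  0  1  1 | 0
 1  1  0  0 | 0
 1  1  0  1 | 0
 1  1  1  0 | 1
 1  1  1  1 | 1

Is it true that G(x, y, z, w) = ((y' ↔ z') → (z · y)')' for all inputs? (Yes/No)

No

Test each input against both G and the formula:
  x=0, y=0, z=0, w=0: formula gives 0, G = 0 ✓
  x=0, y=0, z=0, w=1: formula gives 0, G = 0 ✓
  x=0, y=0, z=1, w=0: formula gives 0, G = 0 ✓
  x=0, y=0, z=1, w=1: formula gives 0, but G = 1 ✗
Row (0,0,1,1) is a counterexample, so the formula is not equivalent to G.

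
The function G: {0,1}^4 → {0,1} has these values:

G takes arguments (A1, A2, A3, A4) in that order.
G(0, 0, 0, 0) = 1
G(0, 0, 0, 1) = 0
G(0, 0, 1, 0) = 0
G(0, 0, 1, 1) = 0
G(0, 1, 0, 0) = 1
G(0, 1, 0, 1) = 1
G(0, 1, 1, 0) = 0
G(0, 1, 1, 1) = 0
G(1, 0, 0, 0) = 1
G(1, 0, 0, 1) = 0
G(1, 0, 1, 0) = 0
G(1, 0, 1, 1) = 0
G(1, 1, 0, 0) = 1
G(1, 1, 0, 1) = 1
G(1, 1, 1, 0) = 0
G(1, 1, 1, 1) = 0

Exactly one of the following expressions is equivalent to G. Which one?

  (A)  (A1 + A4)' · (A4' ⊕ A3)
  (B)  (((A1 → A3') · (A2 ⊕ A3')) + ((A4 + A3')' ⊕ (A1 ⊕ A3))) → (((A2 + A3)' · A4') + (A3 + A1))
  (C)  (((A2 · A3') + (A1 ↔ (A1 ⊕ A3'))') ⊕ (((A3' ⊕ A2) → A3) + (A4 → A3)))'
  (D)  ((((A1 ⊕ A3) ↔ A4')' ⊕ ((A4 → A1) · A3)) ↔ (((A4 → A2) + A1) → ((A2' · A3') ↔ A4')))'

(A) disagrees with G on (0,1,0,1) (formula → 0, table → 1); rule it out.
(B) disagrees with G on (0,0,1,0) (formula → 1, table → 0); rule it out.
(D) disagrees with G on (0,0,0,0) (formula → 0, table → 1); rule it out.
That leaves (C). Evaluating it on every row reproduces the table of G exactly.

C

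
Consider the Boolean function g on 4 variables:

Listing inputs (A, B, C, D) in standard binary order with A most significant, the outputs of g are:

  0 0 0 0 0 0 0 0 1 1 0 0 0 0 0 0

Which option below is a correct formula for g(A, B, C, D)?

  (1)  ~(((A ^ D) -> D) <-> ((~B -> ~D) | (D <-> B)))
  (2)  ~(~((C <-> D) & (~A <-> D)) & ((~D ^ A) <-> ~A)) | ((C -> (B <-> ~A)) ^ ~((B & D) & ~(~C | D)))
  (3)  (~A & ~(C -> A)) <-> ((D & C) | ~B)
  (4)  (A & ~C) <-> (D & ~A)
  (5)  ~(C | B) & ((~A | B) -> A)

(1): at (0,0,0,1) it gives 1, but g = 0 — eliminated.
(2): at (0,0,0,1) it gives 1, but g = 0 — eliminated.
(3): at (0,0,1,0) it gives 1, but g = 0 — eliminated.
(4): at (0,0,0,0) it gives 1, but g = 0 — eliminated.
(5) is the remaining candidate, and it agrees with g on all 16 inputs.

5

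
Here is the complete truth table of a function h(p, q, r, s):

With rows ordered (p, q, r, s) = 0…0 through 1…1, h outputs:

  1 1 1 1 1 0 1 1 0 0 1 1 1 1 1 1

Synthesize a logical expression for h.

h(p, q, r, s) = ~(((((~p & q) & ~r) & s) | (((p & ~q) & ~r) & ~s)) | (((p & ~q) & ~r) & s))

There are just 3 zero rows: (0,1,0,1), (1,0,0,0), (1,0,0,1). Their minterms are ¬p·q·¬r·s, p·¬q·¬r·¬s, p·¬q·¬r·s; the OR of those covers precisely the 0-outputs, and negating it yields h.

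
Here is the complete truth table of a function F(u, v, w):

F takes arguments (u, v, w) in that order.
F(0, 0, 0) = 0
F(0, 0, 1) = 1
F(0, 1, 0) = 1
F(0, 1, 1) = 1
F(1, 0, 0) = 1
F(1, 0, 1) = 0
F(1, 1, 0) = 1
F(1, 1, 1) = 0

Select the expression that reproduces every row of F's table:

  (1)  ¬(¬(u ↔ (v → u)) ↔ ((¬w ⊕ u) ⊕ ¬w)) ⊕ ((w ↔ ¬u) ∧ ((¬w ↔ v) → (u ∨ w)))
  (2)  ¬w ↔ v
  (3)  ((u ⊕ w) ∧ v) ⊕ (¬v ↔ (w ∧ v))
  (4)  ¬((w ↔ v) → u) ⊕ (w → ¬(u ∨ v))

(1): at (0,0,0) it gives 1, but F = 0 — eliminated.
(2): at (0,1,1) it gives 0, but F = 1 — eliminated.
(3): at (0,0,1) it gives 0, but F = 1 — eliminated.
(4) is the remaining candidate, and it agrees with F on all 8 inputs.

4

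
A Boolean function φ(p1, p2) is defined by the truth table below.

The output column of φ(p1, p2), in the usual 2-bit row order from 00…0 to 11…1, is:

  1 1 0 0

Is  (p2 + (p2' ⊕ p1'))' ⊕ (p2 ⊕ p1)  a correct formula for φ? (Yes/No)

No

Test each input against both φ and the formula:
  p1=0, p2=0: formula gives 1, φ = 1 ✓
  p1=0, p2=1: formula gives 1, φ = 1 ✓
  p1=1, p2=0: formula gives 1, but φ = 0 ✗
Since they disagree at (1,0), the expression is not a correct formula for φ.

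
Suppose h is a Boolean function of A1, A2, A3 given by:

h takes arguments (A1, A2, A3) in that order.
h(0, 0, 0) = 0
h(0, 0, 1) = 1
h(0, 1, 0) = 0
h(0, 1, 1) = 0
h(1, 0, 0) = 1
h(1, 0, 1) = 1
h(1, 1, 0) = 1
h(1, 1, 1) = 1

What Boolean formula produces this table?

The 0-rows are (0,0,0), (0,1,0), (0,1,1). Take each as a conjunction (¬A1·¬A2·¬A3, ¬A1·A2·¬A3, ¬A1·A2·A3), form their disjunction, and complement — that gives a formula that is 1 everywhere h is.

h(A1, A2, A3) = NOT ((((NOT A1 AND NOT A2) AND NOT A3) OR ((NOT A1 AND A2) AND NOT A3)) OR ((NOT A1 AND A2) AND A3))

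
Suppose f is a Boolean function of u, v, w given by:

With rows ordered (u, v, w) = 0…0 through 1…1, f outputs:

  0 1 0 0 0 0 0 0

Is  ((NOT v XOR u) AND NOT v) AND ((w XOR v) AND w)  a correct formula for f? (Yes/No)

Evaluate ((NOT v XOR u) AND NOT v) AND ((w XOR v) AND w) on each row and compare to f:
  u=0, v=0, w=0: formula gives 0, f = 0 ✓
  u=0, v=0, w=1: formula gives 1, f = 1 ✓
  u=0, v=1, w=0: formula gives 0, f = 0 ✓
  u=0, v=1, w=1: formula gives 0, f = 0 ✓
  u=1, v=0, w=0: formula gives 0, f = 0 ✓
  …and likewise for the remaining 3 rows.
All 8 rows match — the expression computes f exactly.

Yes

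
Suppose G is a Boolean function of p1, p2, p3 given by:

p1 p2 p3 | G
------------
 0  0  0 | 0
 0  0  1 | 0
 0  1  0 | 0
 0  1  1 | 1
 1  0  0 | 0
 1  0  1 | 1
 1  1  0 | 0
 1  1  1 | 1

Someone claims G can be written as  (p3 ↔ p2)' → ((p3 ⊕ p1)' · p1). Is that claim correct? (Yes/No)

No

Check the formula against G row by row:
  p1=0, p2=0, p3=0: formula gives 1, but G = 0 ✗
A single disagreement suffices: at (0,0,0) they differ, so the formula does not compute G.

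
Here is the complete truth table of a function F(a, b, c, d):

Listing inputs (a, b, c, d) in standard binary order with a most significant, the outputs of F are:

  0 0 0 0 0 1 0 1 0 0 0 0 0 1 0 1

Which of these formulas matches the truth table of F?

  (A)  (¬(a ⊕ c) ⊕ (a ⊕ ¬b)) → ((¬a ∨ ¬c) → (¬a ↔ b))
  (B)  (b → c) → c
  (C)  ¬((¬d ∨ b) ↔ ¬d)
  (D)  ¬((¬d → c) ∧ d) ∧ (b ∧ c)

(A) disagrees with F on (0,0,0,0) (formula → 1, table → 0); rule it out.
(B) disagrees with F on (0,0,1,0) (formula → 1, table → 0); rule it out.
(D) disagrees with F on (0,1,0,1) (formula → 0, table → 1); rule it out.
Only (C) survives; checking it on all 16 rows confirms it matches F.

C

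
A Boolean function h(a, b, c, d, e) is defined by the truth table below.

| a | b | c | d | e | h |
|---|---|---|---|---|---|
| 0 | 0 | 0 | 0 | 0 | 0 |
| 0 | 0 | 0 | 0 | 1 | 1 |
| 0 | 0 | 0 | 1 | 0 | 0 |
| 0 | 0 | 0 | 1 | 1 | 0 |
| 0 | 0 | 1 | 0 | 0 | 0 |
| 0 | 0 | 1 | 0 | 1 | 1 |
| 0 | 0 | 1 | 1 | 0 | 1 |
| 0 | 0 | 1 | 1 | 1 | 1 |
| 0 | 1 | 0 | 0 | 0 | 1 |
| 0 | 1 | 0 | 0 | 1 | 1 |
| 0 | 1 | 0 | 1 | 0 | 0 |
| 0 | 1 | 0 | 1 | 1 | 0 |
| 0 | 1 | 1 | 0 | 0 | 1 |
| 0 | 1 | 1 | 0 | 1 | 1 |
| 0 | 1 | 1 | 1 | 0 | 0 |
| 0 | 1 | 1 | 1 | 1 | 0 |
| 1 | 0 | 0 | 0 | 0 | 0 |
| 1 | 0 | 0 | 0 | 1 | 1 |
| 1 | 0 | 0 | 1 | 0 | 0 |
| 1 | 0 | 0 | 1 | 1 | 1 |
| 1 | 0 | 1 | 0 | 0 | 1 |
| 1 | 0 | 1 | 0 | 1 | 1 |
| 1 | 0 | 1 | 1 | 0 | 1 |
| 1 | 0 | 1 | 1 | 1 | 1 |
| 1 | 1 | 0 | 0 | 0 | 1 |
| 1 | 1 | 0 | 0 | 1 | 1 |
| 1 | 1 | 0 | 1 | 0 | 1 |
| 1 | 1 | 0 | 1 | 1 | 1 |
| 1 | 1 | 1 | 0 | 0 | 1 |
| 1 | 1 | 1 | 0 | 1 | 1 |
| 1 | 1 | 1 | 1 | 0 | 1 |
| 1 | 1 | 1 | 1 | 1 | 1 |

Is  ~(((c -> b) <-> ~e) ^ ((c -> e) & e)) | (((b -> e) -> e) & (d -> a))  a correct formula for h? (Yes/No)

No

Test each input against both h and the formula:
  a=0, b=0, c=0, d=0, e=0: formula gives 0, h = 0 ✓
  a=0, b=0, c=0, d=0, e=1: formula gives 1, h = 1 ✓
  a=0, b=0, c=0, d=1, e=0: formula gives 0, h = 0 ✓
  a=0, b=0, c=0, d=1, e=1: formula gives 0, h = 0 ✓
  a=0, b=0, c=1, d=0, e=0: formula gives 1, but h = 0 ✗
Row (0,0,1,0,0) is a counterexample, so the formula is not equivalent to h.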